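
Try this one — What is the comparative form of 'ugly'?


Apply comparative formation (consonant + y: change y to i, add -er): 'ugly' -> 'uglier'.

uglier


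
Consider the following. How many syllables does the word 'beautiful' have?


Break 'beautiful' into syllables: beau-ti-ful -> beau | ti | ful = 3 syllables

3 syllables


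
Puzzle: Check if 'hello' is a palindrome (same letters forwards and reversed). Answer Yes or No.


Forward: 'hello'
Reversed: 'olleh'
They differ.

No


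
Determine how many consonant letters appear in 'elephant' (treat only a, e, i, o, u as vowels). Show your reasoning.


Consonants in 'elephant': l, p, h, n, t = 5 consonants.

5


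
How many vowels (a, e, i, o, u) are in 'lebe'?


Vowels in 'lebe': e, e = 2 vowels.

2


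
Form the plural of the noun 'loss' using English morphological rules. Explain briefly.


Apply rule: Add -es (sibilant/fricative ending). 'loss' becomes 'losses'.

losses


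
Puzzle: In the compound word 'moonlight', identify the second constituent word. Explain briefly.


Split 'moonlight' into 'moon' + 'light'. The second part is 'light'.

light


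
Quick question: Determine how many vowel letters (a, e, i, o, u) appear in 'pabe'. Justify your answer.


Vowels in 'pabe': a, e = 2 vowels.

2


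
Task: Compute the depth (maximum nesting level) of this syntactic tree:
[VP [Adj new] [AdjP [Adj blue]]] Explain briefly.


Count bracket nesting levels:
'[' at pos 0: depth = 1
'[' at pos 4: depth = 2
'[' at pos 14: depth = 2
'[' at pos 20: depth = 3
Maximum depth reached: 3

3


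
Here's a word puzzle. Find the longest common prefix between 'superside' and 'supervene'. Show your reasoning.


Compare from the start: 5 characters match: 'super'. Mismatch at position 6: 's' vs 'v'.

super


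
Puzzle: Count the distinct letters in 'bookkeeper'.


Unique letters in 'bookkeeper': {b, e, k, o, p, r} = 6 distinct letters.

6


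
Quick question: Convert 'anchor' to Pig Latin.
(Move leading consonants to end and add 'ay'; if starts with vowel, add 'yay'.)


'anchor' starts with a vowel, so add 'yay': 'anchoryay'.

anchoryay


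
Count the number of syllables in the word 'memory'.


Break 'memory' into syllables: mem-o-ry -> mem | o | ry = 3 syllables

3 syllables


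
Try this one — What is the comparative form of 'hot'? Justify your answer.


Apply comparative formation (double final consonant, add -er): 'hot' -> 'hotter'.

hotter


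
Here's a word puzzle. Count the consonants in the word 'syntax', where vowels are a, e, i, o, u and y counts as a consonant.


Consonants in 'syntax': s, y, n, t, x = 5 consonants.

5


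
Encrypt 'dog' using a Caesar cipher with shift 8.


Shift each letter by 8: d -> l, o -> w, g -> o. Result: 'lwo'.

lwo


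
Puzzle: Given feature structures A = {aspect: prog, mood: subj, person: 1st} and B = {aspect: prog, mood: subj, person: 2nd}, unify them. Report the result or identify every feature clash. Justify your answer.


Compare features:
aspect: A=prog vs B=prog -> unified: prog
mood: A=subj vs B=subj -> unified: subj
person: A=1st vs B=2nd -> CLASH
Clash detected on feature 'person' (1st vs 2nd); unification fails.

CLASH on 'person' (1st vs 2nd)


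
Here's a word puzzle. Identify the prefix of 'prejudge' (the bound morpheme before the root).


The word 'prejudge' = 'pre' (prefix) + 'judge' (root). The prefix is 'pre'.

pre


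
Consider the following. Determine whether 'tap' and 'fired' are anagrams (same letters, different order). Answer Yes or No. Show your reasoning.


Sorted letters of 'tap': 'apt'
Sorted letters of 'fired': 'defir'
They do not match.

No


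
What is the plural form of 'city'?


Apply rule: Change -y to -ies (consonant + y). 'city' becomes 'cities'.

cities


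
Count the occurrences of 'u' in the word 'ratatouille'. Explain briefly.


Letter 'u' in 'ratatouille': found at position(s) 7 = 1 occurrence(s).

1


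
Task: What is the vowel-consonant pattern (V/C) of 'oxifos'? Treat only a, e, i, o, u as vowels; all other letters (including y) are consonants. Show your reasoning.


Letter mapping: o = V, x = C, i = V, f = C, o = V, s = C.

VCVCVC


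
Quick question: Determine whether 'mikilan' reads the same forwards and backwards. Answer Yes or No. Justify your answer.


Forward: 'mikilan'
Reversed: 'nalikim'
They differ.

No


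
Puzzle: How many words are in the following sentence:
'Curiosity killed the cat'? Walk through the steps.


Split into words: Curiosity | killed | the | cat = 4 words.

4


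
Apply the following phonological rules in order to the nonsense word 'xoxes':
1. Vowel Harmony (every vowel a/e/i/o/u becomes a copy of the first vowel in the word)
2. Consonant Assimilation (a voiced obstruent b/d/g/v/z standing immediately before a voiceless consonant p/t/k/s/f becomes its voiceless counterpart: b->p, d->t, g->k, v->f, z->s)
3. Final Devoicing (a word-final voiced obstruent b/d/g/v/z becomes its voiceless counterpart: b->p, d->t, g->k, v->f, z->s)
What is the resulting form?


Starting form: 'xoxes'
Rule 1: Vowel Harmony: all vowels become 'o' (matching first vowel). 'xoxes' -> 'xoxos'
Rule 2: Consonant Assimilation: no voiced obstruent (b/d/g/v/z) stands immediately before a voiceless consonant (p/t/k/s/f). No change.
Rule 3: Final Devoicing: final consonant 's' is not one of the voiced obstruents b/d/g/v/z. No change.
Final form: 'xoxos'

xoxos


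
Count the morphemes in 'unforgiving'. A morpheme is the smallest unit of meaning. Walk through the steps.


Decomposition: un- (prefix) + forgive (root) + -ing (suffix) = 3 morpheme(s)

3 morphemes


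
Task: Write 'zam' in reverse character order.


Reverse 'zam' character by character: 'maz'.

maz


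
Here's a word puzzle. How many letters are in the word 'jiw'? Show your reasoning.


Spell out 'jiw' and number each letter: j(1), i(2), w(3). Total: 3 letters.

3


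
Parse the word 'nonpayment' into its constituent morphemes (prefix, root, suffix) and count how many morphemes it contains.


Step 1: Identify prefix: 'non' (meaning: not)
Step 2: Identify root: 'pay'
Step 3: Identify suffix(es): 'ment'
Decomposition: non- (prefix: not) + pay (root) + -ment (suffix: action/result)
Total morphemes: 3

3 morphemes (non- (prefix: not) + pay (root) + -ment (suffix: action/result))


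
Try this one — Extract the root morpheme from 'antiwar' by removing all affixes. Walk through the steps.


Remove prefix 'anti' from 'antiwar' to get root 'war'.

war


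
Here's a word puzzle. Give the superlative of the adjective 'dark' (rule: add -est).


Apply superlative formation (add -est): 'dark' -> 'darkest'.

darkest


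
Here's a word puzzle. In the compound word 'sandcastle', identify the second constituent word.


Split 'sandcastle' into 'sand' + 'castle'. The second part is 'castle'.

castle


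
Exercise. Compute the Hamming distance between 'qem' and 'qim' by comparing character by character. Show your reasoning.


Alignment:
Position 1: 'q' vs 'q' = match
Position 2: 'e' vs 'i' = DIFFER
Position 3: 'm' vs 'm' = match
Total differences: 1

1


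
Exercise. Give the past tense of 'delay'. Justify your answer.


Apply rule: Add -ed. 'delay' becomes 'delayed'.

delayed


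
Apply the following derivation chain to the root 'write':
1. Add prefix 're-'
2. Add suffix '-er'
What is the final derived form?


Step 1: Add prefix 're-' to 'write' = 'rewrite'
Step 2: Add suffix '-er' to 'rewrite' = 'rewriter'

rewriter


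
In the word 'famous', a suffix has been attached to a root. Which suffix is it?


The word 'famous' = 'fame' (root) + '-ous' (suffix). The suffix is '-ous'.

ous


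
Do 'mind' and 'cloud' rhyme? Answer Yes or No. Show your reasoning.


Rime (stressed vowel + following sounds) of 'mind': -ind = /aɪnd/
Rime of 'cloud': -oud = /aʊd/
/aɪnd/ and /aʊd/ are different ending sounds, so the words do not rhyme.

No


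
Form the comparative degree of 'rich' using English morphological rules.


Apply comparative formation (add -er): 'rich' -> 'richer'.

richer


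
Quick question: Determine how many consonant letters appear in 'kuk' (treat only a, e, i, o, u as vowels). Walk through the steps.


Consonants in 'kuk': k, k = 2 consonants.

2


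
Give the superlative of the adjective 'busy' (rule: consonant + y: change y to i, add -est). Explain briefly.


Apply superlative formation (consonant + y: change y to i, add -est): 'busy' -> 'busiest'.

busiest


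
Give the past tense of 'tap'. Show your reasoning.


Apply rule: Double final consonant and add -ed. 'tap' becomes 'tapped'.

tapped


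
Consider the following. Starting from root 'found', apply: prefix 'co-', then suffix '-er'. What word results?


Step 1: Add prefix 'co-' to 'found' = 'cofound'
Step 2: Add suffix '-er' to 'cofound' = 'cofounder'

cofounder


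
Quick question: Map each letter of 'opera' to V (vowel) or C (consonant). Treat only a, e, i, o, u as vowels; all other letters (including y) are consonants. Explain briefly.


Letter mapping: o = V, p = C, e = V, r = C, a = V.

VCVCV


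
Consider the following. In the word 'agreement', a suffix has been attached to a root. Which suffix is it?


The word 'agreement' = 'agree' (root) + '-ment' (suffix). The suffix is '-ment'.

ment


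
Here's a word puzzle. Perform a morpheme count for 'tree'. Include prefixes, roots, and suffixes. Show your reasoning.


Decomposition: tree (free morpheme) = 1 morpheme(s)

1 morphemes


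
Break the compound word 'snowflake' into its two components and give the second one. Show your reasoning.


Split 'snowflake' into 'snow' + 'flake'. The second part is 'flake'.

flake


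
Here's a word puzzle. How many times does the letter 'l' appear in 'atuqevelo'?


Letter 'l' in 'atuqevelo': found at position(s) 8 = 1 occurrence(s).

1


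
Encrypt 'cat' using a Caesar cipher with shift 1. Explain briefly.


Shift each letter by 1: c -> d, a -> b, t -> u. Result: 'dbu'.

dbu


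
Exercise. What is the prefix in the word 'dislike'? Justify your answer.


The word 'dislike' = 'dis' (prefix) + 'like' (root). The prefix is 'dis'.

dis


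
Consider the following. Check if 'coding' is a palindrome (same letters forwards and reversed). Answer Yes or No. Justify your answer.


Forward: 'coding'
Reversed: 'gnidoc'
They differ.

No


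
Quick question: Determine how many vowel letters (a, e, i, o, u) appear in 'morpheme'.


Vowels in 'morpheme': o, e, e = 3 vowels.

3


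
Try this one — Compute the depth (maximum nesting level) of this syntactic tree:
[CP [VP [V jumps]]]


Count bracket nesting levels:
'[' at pos 0: depth = 1
'[' at pos 4: depth = 2
'[' at pos 8: depth = 3
Maximum depth reached: 3

3


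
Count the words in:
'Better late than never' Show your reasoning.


Split into words: Better | late | than | never = 4 words.

4


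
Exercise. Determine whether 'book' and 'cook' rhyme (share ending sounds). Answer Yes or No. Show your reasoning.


Rime (stressed vowel + following sounds) of 'book': -ook = /ʊk/
Rime of 'cook': -ook = /ʊk/
/ʊk/ and /ʊk/ are the same ending sound, so the words rhyme.

Yes


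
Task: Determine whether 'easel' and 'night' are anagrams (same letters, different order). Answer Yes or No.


Sorted letters of 'easel': 'aeels'
Sorted letters of 'night': 'ghint'
They do not match.

No


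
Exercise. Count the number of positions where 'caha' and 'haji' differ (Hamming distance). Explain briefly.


Alignment:
Position 1: 'c' vs 'h' = DIFFER
Position 2: 'a' vs 'a' = match
Position 3: 'h' vs 'j' = DIFFER
Position 4: 'a' vs 'i' = DIFFER
Total differences: 3

3


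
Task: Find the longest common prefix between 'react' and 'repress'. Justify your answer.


Compare from the start: 2 characters match: 're'. Mismatch at position 3: 'a' vs 'p'.

re


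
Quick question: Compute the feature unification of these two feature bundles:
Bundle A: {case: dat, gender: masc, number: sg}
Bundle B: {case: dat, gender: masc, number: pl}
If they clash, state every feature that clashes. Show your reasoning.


Compare features:
case: A=dat vs B=dat -> unified: dat
gender: A=masc vs B=masc -> unified: masc
number: A=sg vs B=pl -> CLASH
Clash detected on feature 'number' (sg vs pl); unification fails.

CLASH on 'number' (sg vs pl)


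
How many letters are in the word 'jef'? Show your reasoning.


Spell out 'jef' and number each letter: j(1), e(2), f(3). Total: 3 letters.

3


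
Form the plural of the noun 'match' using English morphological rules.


Apply rule: Add -es (sibilant/fricative ending). 'match' becomes 'matches'.

matches


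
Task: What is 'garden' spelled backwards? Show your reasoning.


Reverse 'garden' character by character: 'nedrag'.

nedrag


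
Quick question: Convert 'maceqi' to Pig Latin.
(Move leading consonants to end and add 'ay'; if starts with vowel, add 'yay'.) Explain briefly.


'maceqi': move consonant cluster 'm' to end and add 'ay': 'aceqimay'.

aceqimay


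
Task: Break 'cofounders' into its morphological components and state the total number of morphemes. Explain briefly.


Step 1: Identify prefix: 'co' (meaning: together)
Step 2: Identify root: 'found'
Step 3: Identify suffix(es): 'er, s'
Decomposition: co- (prefix: together) + found (root) + -er (suffix: one who) + -s (plural)
Total morphemes: 4

4 morphemes (co- (prefix: together) + found (root) + -er (suffix: one who) + -s (plural))


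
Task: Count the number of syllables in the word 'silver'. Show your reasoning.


Break 'silver' into syllables: sil-ver -> sil | ver = 2 syllables

2 syllables


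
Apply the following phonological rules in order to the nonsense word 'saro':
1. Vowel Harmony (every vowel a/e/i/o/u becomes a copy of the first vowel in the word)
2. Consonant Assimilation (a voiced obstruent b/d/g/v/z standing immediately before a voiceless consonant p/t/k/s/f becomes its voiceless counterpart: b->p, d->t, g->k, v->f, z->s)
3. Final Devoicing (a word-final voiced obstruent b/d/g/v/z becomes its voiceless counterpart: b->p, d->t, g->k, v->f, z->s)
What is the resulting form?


Starting form: 'saro'
Rule 1: Vowel Harmony: all vowels become 'a' (matching first vowel). 'saro' -> 'sara'
Rule 2: Consonant Assimilation: no voiced obstruent (b/d/g/v/z) stands immediately before a voiceless consonant (p/t/k/s/f). No change.
Rule 3: Final Devoicing: the word ends in the vowel 'a', not a consonant. No change.
Final form: 'sara'

sara


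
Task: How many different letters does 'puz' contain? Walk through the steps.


Unique letters in 'puz': {p, u, z} = 3 distinct letters.

3


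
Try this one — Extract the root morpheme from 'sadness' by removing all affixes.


Remove suffix '-ness' from 'sadness' to get root 'sad'.

sad


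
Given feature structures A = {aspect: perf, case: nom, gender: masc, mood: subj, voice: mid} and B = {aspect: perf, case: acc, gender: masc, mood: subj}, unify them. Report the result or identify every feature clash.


Compare features:
aspect: A=perf vs B=perf -> unified: perf
case: A=nom vs B=acc -> CLASH
gender: A=masc vs B=masc -> unified: masc
mood: A=subj vs B=subj -> unified: subj
voice: A=mid vs B=_ -> unified: mid
Clash detected on feature 'case' (nom vs acc); unification fails.

CLASH on 'case' (nom vs acc)


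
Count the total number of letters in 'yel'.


Spell out 'yel' and number each letter: y(1), e(2), l(3). Total: 3 letters.

3


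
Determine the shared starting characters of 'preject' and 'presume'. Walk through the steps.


Compare from the start: 3 characters match: 'pre'. Mismatch at position 4: 'j' vs 's'.

pre


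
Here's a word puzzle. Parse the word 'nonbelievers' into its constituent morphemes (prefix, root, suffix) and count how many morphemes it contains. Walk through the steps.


Step 1: Identify prefix: 'non' (meaning: not)
Step 2: Identify root: 'believe'
Step 3: Identify suffix(es): 'er, s'
Decomposition: non- (prefix: not) + believe (root) + -er (suffix: one who) + -s (plural)
Total morphemes: 4

4 morphemes (non- (prefix: not) + believe (root) + -er (suffix: one who) + -s (plural))


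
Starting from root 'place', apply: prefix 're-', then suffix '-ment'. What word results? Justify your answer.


Step 1: Add prefix 're-' to 'place' = 'replace'
Step 2: Add suffix '-ment' to 'replace' = 'replacement'

replacement


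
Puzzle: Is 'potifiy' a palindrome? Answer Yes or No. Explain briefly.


Forward: 'potifiy'
Reversed: 'yifitop'
They differ.

No


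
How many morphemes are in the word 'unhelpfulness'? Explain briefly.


Decomposition: un- (prefix) + help (root) + -ful (suffix) + -ness (suffix) = 4 morpheme(s)

4 morphemes


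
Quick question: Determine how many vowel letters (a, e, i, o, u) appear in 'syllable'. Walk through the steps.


Vowels in 'syllable': a, e = 2 vowels.

2


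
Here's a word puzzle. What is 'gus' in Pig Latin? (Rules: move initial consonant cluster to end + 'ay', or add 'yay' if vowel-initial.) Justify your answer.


'gus': move consonant cluster 'g' to end and add 'ay': 'usgay'.

usgay


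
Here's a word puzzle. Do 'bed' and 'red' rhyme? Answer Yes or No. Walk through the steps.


Rime (stressed vowel + following sounds) of 'bed': -ed = /ɛd/
Rime of 'red': -ed = /ɛd/
/ɛd/ and /ɛd/ are the same ending sound, so the words rhyme.

Yes


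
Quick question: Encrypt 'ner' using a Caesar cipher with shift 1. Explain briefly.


Shift each letter by 1: n -> o, e -> f, r -> s. Result: 'ofs'.

ofs


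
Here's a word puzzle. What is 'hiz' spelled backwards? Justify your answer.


Reverse 'hiz' character by character: 'zih'.

zih


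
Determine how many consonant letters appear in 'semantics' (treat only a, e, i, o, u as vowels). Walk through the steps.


Consonants in 'semantics': s, m, n, t, c, s = 6 consonants.

6


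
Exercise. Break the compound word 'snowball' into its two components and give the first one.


Split 'snowball' into 'snow' + 'ball'. The first part is 'snow'.

snow


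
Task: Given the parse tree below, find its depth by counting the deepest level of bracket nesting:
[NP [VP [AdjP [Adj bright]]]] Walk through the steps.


Count bracket nesting levels:
'[' at pos 0: depth = 1
'[' at pos 4: depth = 2
'[' at pos 8: depth = 3
'[' at pos 14: depth = 4
Maximum depth reached: 4

4


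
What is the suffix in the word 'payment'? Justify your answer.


The word 'payment' = 'pay' (root) + '-ment' (suffix). The suffix is '-ment'.

ment


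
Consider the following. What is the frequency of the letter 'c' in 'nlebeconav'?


Letter 'c' in 'nlebeconav': found at position(s) 6 = 1 occurrence(s).

1


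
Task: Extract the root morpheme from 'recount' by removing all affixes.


Remove prefix 're' from 'recount' to get root 'count'.

count


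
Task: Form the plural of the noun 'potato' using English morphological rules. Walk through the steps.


Apply rule: Add -es (consonant + o). 'potato' becomes 'potatoes'.

potatoes


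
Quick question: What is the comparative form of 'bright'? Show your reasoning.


Apply comparative formation (add -er): 'bright' -> 'brighter'.

brighter


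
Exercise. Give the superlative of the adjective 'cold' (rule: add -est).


Apply superlative formation (add -est): 'cold' -> 'coldest'.

coldest


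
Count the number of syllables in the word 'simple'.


Break 'simple' into syllables: sim-ple -> sim | ple = 2 syllables

2 syllables


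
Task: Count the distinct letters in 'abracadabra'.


Unique letters in 'abracadabra': {a, b, c, d, r} = 5 distinct letters.

5


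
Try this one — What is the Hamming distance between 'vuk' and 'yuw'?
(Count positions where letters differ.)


Alignment:
Position 1: 'v' vs 'y' = DIFFER
Position 2: 'u' vs 'u' = match
Position 3: 'k' vs 'w' = DIFFER
Total differences: 2

2


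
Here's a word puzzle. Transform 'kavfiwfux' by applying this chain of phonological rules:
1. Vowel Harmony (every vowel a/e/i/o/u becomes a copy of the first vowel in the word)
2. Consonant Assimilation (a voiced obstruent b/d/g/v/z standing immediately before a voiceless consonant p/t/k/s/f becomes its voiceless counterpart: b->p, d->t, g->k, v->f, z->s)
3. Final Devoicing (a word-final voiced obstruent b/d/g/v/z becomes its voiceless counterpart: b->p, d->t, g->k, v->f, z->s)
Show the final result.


Starting form: 'kavfiwfux'
Rule 1: Vowel Harmony: all vowels become 'a' (matching first vowel). 'kavfiwfux' -> 'kavfawfax'
Rule 2: Consonant Assimilation: voiced obstruent before voiceless consonant becomes voiceless ('vf' -> 'ff'). 'kavfawfax' -> 'kaffawfax'
Rule 3: Final Devoicing: final consonant 'x' is not one of the voiced obstruents b/d/g/v/z. No change.
Final form: 'kaffawfax'

kaffawfax


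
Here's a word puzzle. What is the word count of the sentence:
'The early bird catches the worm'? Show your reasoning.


Split into words: The | early | bird | catches | the | worm = 6 words.

6


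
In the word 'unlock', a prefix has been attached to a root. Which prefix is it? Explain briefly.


The word 'unlock' = 'un' (prefix) + 'lock' (root). The prefix is 'un'.

un


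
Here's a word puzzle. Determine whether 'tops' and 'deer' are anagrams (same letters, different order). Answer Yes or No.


Sorted letters of 'tops': 'opst'
Sorted letters of 'deer': 'deer'
They do not match.

No


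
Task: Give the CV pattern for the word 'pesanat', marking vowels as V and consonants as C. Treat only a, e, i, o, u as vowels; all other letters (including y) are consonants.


Letter mapping: p = C, e = V, s = C, a = V, n = C, a = V, t = C.

CVCVCVC


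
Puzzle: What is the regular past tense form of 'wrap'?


Apply rule: Double final consonant and add -ed. 'wrap' becomes 'wrapped'.

wrapped


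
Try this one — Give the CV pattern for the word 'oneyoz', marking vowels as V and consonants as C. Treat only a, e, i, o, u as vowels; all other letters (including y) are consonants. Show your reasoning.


Letter mapping: o = V, n = C, e = V, y = C, o = V, z = C.

VCVCVC


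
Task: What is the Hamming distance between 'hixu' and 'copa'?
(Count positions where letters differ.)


Alignment:
Position 1: 'h' vs 'c' = DIFFER
Position 2: 'i' vs 'o' = DIFFER
Position 3: 'x' vs 'p' = DIFFER
Position 4: 'u' vs 'a' = DIFFER
Total differences: 4

4


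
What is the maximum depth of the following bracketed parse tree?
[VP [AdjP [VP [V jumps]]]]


Count bracket nesting levels:
'[' at pos 0: depth = 1
'[' at pos 4: depth = 2
'[' at pos 10: depth = 3
'[' at pos 14: depth = 4
Maximum depth reached: 4

4


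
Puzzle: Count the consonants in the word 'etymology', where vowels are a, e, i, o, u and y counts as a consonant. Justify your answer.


Consonants in 'etymology': t, y, m, l, g, y = 6 consonants.

6


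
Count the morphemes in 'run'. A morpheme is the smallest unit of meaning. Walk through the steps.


Decomposition: run (free morpheme) = 1 morpheme(s)

1 morphemes


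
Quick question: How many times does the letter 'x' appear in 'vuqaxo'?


Letter 'x' in 'vuqaxo': found at position(s) 5 = 1 occurrence(s).

1


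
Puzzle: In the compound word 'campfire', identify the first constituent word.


Split 'campfire' into 'camp' + 'fire'. The first part is 'camp'.

camp


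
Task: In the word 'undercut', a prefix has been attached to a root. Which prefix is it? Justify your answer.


The word 'undercut' = 'under' (prefix) + 'cut' (root). The prefix is 'under'.

under


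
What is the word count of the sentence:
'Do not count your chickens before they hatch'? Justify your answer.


Split into words: Do | not | count | your | chickens | before | they | hatch = 8 words.

8


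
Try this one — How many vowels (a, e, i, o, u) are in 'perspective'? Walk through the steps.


Vowels in 'perspective': e, e, i, e = 4 vowels.

4


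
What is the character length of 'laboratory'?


Spell out 'laboratory' and number each letter: l(1), a(2), b(3), o(4), r(5), a(6), t(7), o(8), r(9), y(10). Total: 10 letters.

10


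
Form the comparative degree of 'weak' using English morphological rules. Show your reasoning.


Apply comparative formation (add -er): 'weak' -> 'weaker'.

weaker


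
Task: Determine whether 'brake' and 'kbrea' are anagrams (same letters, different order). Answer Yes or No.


Sorted letters of 'brake': 'abekr'
Sorted letters of 'kbrea': 'abekr'
They match.

Yes


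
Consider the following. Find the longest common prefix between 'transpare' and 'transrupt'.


Compare from the start: 5 characters match: 'trans'. Mismatch at position 6: 'p' vs 'r'.

trans


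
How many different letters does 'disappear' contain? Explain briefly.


Unique letters in 'disappear': {a, d, e, i, p, r, s} = 7 distinct letters.

7


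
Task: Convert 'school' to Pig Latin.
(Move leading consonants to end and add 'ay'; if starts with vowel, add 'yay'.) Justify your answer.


'school': move consonant cluster 'sch' to end and add 'ay': 'oolschay'.

oolschay


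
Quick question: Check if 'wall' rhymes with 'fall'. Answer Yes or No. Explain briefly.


Rime (stressed vowel + following sounds) of 'wall': -all = /ɔːl/
Rime of 'fall': -all = /ɔːl/
/ɔːl/ and /ɔːl/ are the same ending sound, so the words rhyme.

Yes


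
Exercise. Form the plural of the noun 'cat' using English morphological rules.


Apply rule: Add -s. 'cat' becomes 'cats'.

cats


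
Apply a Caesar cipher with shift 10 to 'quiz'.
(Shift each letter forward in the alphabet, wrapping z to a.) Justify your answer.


Shift each letter by 10: q -> a, u -> e, i -> s, z -> j. Result: 'aesj'.

aesj


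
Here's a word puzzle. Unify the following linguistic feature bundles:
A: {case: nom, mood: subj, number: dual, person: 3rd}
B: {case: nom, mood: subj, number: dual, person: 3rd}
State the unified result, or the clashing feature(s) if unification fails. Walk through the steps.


Compare features:
case: A=nom vs B=nom -> unified: nom
mood: A=subj vs B=subj -> unified: subj
number: A=dual vs B=dual -> unified: dual
person: A=3rd vs B=3rd -> unified: 3rd
No clashes found.

Unified: {case: nom, mood: subj, number: dual, person: 3rd}


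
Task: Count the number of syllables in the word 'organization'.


Break 'organization' into syllables: or-gan-i-za-tion -> or | gan | i | za | tion = 5 syllables

5 syllables


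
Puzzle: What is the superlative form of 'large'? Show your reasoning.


Apply superlative formation (ends in e: add -st): 'large' -> 'largest'.

largest


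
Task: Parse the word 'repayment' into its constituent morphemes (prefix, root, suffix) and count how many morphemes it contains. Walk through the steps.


Step 1: Identify prefix: 're' (meaning: again)
Step 2: Identify root: 'pay'
Step 3: Identify suffix(es): 'ment'
Decomposition: re- (prefix: again) + pay (root) + -ment (suffix: action/result)
Total morphemes: 3

3 morphemes (re- (prefix: again) + pay (root) + -ment (suffix: action/result))


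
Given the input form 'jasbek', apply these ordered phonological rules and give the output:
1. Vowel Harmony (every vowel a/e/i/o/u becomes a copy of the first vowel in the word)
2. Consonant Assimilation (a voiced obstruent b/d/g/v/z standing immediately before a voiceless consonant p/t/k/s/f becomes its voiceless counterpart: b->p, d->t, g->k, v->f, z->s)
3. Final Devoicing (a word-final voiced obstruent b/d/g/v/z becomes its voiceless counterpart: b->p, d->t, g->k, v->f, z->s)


Starting form: 'jasbek'
Rule 1: Vowel Harmony: all vowels become 'a' (matching first vowel). 'jasbek' -> 'jasbak'
Rule 2: Consonant Assimilation: no voiced obstruent (b/d/g/v/z) stands immediately before a voiceless consonant (p/t/k/s/f). No change.
Rule 3: Final Devoicing: final consonant 'k' is not one of the voiced obstruents b/d/g/v/z. No change.
Final form: 'jasbak'

jasbak


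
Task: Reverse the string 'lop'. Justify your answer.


Reverse 'lop' character by character: 'pol'.

pol


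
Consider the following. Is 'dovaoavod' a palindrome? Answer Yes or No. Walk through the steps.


Forward: 'dovaoavod'
Reversed: 'dovaoavod'
They are identical.

Yes


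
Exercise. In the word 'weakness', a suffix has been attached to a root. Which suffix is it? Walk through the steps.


The word 'weakness' = 'weak' (root) + '-ness' (suffix). The suffix is '-ness'.

ness


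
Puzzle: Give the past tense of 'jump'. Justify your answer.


Apply rule: Add -ed. 'jump' becomes 'jumped'.

jumped


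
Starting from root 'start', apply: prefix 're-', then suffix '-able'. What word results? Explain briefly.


Step 1: Add prefix 're-' to 'start' = 'restart'
Step 2: Add suffix '-able' to 'restart' = 'restartable'

restartable


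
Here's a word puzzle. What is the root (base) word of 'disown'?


Remove prefix 'dis' from 'disown' to get root 'own'.

own


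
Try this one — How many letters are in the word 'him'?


Spell out 'him' and number each letter: h(1), i(2), m(3). Total: 3 letters.

3


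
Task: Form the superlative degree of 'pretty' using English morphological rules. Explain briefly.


Apply superlative formation (consonant + y: change y to i, add -est): 'pretty' -> 'prettiest'.

prettiest


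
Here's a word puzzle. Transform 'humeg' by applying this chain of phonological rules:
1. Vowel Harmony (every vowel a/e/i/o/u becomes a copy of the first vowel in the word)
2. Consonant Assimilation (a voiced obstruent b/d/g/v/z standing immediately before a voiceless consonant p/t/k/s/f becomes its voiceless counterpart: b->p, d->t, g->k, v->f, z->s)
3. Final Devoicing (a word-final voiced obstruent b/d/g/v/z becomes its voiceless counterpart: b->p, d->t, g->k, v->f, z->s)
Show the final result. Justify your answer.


Starting form: 'humeg'
Rule 1: Vowel Harmony: all vowels become 'u' (matching first vowel). 'humeg' -> 'humug'
Rule 2: Consonant Assimilation: no voiced obstruent (b/d/g/v/z) stands immediately before a voiceless consonant (p/t/k/s/f). No change.
Rule 3: Final Devoicing: word-final voiced obstruent 'g' becomes voiceless 'k'. 'humug' -> 'humuk'
Final form: 'humuk'

humuk


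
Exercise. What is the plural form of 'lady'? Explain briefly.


Apply rule: Change -y to -ies (consonant + y). 'lady' becomes 'ladies'.

ladies


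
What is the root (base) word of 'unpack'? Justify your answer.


Remove prefix 'un' from 'unpack' to get root 'pack'.

pack


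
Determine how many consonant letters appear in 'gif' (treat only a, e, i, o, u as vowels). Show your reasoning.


Consonants in 'gif': g, f = 2 consonants.

2


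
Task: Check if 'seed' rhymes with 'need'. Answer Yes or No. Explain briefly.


Rime (stressed vowel + following sounds) of 'seed': -eed = /iːd/
Rime of 'need': -eed = /iːd/
/iːd/ and /iːd/ are the same ending sound, so the words rhyme.

Yes


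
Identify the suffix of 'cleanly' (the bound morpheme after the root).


The word 'cleanly' = 'clean' (root) + '-ly' (suffix). The suffix is '-ly'.

ly


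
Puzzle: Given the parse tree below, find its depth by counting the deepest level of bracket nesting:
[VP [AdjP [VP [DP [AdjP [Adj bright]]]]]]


Count bracket nesting levels:
'[' at pos 0: depth = 1
'[' at pos 4: depth = 2
'[' at pos 10: depth = 3
'[' at pos 14: depth = 4
'[' at pos 18: depth = 5
'[' at pos 24: depth = 6
Maximum depth reached: 6

6


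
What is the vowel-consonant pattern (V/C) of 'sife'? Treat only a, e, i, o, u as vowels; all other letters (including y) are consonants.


Letter mapping: s = C, i = V, f = C, e = V.

CVCV


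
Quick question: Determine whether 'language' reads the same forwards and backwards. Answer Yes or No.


Forward: 'language'
Reversed: 'egaugnal'
They differ.

No


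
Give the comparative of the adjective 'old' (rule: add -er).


Apply comparative formation (add -er): 'old' -> 'older'.

older


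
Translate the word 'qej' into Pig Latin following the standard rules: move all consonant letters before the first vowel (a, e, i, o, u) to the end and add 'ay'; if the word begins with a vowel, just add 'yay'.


'qej': move consonant cluster 'q' to end and add 'ay': 'ejqay'.

ejqay


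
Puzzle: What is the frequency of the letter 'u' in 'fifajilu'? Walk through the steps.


Letter 'u' in 'fifajilu': found at position(s) 8 = 1 occurrence(s).

1


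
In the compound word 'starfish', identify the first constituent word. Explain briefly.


Split 'starfish' into 'star' + 'fish'. The first part is 'star'.

star


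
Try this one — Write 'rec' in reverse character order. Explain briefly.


Reverse 'rec' character by character: 'cer'.

cer


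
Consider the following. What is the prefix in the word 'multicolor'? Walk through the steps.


The word 'multicolor' = 'multi' (prefix) + 'color' (root). The prefix is 'multi'.

multi


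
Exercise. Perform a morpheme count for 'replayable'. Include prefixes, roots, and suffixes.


Decomposition: re- (prefix) + play (root) + -able (suffix) = 3 morpheme(s)

3 morphemes


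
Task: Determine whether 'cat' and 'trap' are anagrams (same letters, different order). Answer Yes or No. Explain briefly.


Sorted letters of 'cat': 'act'
Sorted letters of 'trap': 'aprt'
They do not match.

No


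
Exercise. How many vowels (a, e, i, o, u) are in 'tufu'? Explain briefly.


Vowels in 'tufu': u, u = 2 vowels.

2


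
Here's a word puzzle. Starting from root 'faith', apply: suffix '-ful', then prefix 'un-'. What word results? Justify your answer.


Step 1: Add suffix '-ful' to 'faith' = 'faithful'
Step 2: Add prefix 'un-' to 'faithful' = 'unfaithful'

unfaithful


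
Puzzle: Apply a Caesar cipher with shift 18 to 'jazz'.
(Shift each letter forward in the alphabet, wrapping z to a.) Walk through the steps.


Shift each letter by 18: j -> b, a -> s, z -> r, z -> r. Result: 'bsrr'.

bsrr


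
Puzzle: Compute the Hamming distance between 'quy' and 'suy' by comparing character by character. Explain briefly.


Alignment:
Position 1: 'q' vs 's' = DIFFER
Position 2: 'u' vs 'u' = match
Position 3: 'y' vs 'y' = match
Total differences: 1

1


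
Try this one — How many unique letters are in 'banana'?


Unique letters in 'banana': {a, b, n} = 3 distinct letters.

3


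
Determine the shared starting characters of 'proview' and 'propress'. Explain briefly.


Compare from the start: 3 characters match: 'pro'. Mismatch at position 4: 'v' vs 'p'.

pro


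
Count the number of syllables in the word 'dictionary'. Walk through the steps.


Break 'dictionary' into syllables: dic-tion-ar-y -> dic | tion | ar | y = 4 syllables

4 syllables


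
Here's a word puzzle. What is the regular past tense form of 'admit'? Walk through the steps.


Apply rule: Double final consonant and add -ed. 'admit' becomes 'admitted'.

admitted


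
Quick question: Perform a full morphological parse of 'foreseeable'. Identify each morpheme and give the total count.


Step 1: Identify prefix: 'fore' (meaning: before/front)
Step 2: Identify root: 'see'
Step 3: Identify suffix(es): 'able'
Decomposition: fore- (prefix: before/front) + see (root) + -able (suffix: capable of)
Total morphemes: 3

3 morphemes (fore- (prefix: before/front) + see (root) + -able (suffix: capable of))


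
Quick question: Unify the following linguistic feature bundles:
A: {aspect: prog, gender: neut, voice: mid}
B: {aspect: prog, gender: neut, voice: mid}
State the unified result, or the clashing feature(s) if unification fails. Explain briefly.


Compare features:
aspect: A=prog vs B=prog -> unified: prog
gender: A=neut vs B=neut -> unified: neut
voice: A=mid vs B=mid -> unified: mid
No clashes found.

Unified: {aspect: prog, gender: neut, voice: mid}


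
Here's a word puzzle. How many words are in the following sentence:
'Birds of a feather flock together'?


Split into words: Birds | of | a | feather | flock | together = 6 words.

6


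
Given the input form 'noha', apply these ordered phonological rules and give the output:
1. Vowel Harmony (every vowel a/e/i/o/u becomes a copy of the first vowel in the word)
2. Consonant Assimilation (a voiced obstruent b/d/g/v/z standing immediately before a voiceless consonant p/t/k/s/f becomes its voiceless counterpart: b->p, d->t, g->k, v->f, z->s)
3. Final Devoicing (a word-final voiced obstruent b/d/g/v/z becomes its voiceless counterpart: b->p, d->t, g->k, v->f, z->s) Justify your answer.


Starting form: 'noha'
Rule 1: Vowel Harmony: all vowels become 'o' (matching first vowel). 'noha' -> 'noho'
Rule 2: Consonant Assimilation: no voiced obstruent (b/d/g/v/z) stands immediately before a voiceless consonant (p/t/k/s/f). No change.
Rule 3: Final Devoicing: the word ends in the vowel 'o', not a consonant. No change.
Final form: 'noho'

noho


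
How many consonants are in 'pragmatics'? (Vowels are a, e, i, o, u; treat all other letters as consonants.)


Consonants in 'pragmatics': p, r, g, m, t, c, s = 7 consonants.

7


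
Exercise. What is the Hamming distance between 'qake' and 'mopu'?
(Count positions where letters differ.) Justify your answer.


Alignment:
Position 1: 'q' vs 'm' = DIFFER
Position 2: 'a' vs 'o' = DIFFER
Position 3: 'k' vs 'p' = DIFFER
Position 4: 'e' vs 'u' = DIFFER
Total differences: 4

4


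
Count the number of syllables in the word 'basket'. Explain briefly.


Break 'basket' into syllables: bas-ket -> bas | ket = 2 syllables

2 syllables


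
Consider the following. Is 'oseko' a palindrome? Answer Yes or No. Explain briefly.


Forward: 'oseko'
Reversed: 'okeso'
They differ.

No


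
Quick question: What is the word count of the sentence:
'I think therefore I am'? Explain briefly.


Split into words: I | think | therefore | I | am = 5 words.

5


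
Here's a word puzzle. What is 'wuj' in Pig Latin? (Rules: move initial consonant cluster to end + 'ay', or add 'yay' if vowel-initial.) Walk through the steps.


'wuj': move consonant cluster 'w' to end and add 'ay': 'ujway'.

ujway


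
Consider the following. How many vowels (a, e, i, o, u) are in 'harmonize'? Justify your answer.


Vowels in 'harmonize': a, o, i, e = 4 vowels.

4


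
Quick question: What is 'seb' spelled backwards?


Reverse 'seb' character by character: 'bes'.

bes


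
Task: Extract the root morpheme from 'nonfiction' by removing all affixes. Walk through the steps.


Remove prefix 'non' from 'nonfiction' to get root 'fiction'.

fiction


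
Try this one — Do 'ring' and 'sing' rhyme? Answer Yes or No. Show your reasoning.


Rime (stressed vowel + following sounds) of 'ring': -ing = /ɪŋ/
Rime of 'sing': -ing = /ɪŋ/
/ɪŋ/ and /ɪŋ/ are the same ending sound, so the words rhyme.

Yes


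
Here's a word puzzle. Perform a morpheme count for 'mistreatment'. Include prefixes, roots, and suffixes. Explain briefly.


Decomposition: mis- (prefix) + treat (root) + -ment (suffix) = 3 morpheme(s)

3 morphemes


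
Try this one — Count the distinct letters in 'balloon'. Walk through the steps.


Unique letters in 'balloon': {a, b, l, n, o} = 5 distinct letters.

5


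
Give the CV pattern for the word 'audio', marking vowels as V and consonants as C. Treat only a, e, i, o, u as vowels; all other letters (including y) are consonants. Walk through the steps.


Letter mapping: a = V, u = V, d = C, i = V, o = V.

VVCVV


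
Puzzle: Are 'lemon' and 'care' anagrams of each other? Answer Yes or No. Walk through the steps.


Sorted letters of 'lemon': 'elmno'
Sorted letters of 'care': 'acer'
They do not match.

No
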